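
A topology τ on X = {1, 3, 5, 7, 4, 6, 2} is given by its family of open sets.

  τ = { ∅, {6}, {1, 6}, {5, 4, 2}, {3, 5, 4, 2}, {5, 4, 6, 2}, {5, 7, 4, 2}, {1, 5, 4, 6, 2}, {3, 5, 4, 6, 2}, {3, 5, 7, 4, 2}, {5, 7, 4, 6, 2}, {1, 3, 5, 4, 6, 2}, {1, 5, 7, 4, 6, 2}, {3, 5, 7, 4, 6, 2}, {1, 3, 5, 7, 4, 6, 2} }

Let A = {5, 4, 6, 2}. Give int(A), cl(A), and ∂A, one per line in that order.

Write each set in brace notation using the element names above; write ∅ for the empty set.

interior: largest open inside A is {5, 4, 6, 2} (from ∅, {6}, {5, 4, 2}, {5, 4, 6, 2})
cl via duality: int({1, 3, 7}) = ∅, so X∖∅ = {1, 3, 5, 7, 4, 6, 2}
cl∖int = {1, 3, 7}

int(A) = {5, 4, 6, 2}
cl(A)  = {1, 3, 5, 7, 4, 6, 2}
∂A     = {1, 3, 7}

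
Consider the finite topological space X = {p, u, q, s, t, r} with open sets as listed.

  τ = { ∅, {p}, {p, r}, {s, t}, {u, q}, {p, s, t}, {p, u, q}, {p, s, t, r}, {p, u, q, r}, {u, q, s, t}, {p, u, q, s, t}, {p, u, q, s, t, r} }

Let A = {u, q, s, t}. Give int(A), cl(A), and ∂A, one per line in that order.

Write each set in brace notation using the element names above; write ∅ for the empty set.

opens ⊆ A: ∅, {u, q}, {s, t}, {u, q, s, t}; union → int = {u, q, s, t}
complement {p, r}; its interior {p, r}; cl(A) = X∖{p, r} = {u, q, s, t}
boundary = {u, q, s, t} ∖ {u, q, s, t} = ∅

int(A) = {u, q, s, t}
cl(A)  = {u, q, s, t}
∂A     = ∅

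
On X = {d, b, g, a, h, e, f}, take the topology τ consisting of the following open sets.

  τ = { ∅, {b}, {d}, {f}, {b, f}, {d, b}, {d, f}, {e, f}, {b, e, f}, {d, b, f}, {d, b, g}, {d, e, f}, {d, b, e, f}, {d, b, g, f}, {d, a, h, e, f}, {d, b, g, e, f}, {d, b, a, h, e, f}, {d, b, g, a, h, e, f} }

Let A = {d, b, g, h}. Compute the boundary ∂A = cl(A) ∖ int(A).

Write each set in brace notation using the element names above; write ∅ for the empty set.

U open, U⊆A: ∅, {b}, {d}, {d, b}, {d, b, g}. int(A) = ⋃ = {d, b, g}
X∖A={a, e, f}, int(X∖A)={e, f}, hence cl(A)={d, b, g, a, h}
∂A: remove int from cl → {a, h}

{a, h}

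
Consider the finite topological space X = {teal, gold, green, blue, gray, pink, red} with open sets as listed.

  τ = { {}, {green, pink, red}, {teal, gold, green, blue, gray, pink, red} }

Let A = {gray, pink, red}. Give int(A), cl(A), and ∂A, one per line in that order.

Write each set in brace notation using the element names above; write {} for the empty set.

U open, U⊆A: {}. int(A) = ⋃ = {}
X∖A={teal, gold, green, blue}, int(X∖A)={}, hence cl(A)={teal, gold, green, blue, gray, pink, red}
∂A: remove int from cl → {teal, gold, green, blue, gray, pink, red}

int(A) = {}
cl(A)  = {teal, gold, green, blue, gray, pink, red}
∂A     = {teal, gold, green, blue, gray, pink, red}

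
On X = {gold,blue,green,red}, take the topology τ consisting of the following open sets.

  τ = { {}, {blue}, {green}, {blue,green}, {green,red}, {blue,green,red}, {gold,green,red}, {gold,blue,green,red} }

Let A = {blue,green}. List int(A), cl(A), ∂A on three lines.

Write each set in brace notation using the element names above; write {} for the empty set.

int(A) = {blue,green}
cl(A)  = {gold,blue,green,red}
∂A     = {gold,red}

U open, U⊆A: {}, {green}, {blue}, {blue,green}. int(A) = ⋃ = {blue,green}
X∖A={gold,red}, int(X∖A)={}, hence cl(A)={gold,blue,green,red}
∂A: remove int from cl → {gold,red}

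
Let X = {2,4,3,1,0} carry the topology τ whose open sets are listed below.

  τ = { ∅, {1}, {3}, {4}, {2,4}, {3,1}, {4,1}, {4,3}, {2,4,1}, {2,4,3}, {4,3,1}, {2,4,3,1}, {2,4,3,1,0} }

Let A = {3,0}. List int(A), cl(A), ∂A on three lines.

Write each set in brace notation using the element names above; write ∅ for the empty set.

int(A) = {3}
cl(A)  = {3,0}
∂A     = {0}

open subsets of A: ∅, {3}; so int(A) = {3}
closure: X∖int(X∖A) = X∖{2,4,1} = {3,0}
∂A = {3,0} minus {3} = {0}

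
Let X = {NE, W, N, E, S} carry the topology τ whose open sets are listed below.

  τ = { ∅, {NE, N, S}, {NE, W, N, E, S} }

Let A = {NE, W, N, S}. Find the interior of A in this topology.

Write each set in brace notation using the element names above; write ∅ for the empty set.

open subsets of A: ∅, {NE, N, S}; so int(A) = {NE, N, S}

{NE, N, S}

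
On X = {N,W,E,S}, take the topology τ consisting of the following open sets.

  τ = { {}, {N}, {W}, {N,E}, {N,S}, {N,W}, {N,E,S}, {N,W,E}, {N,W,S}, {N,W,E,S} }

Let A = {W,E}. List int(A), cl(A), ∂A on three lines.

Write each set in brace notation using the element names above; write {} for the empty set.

int(A) = {W}
cl(A)  = {W,E}
∂A     = {E}

U open, U⊆A: {}, {W}. int(A) = ⋃ = {W}
X∖A={N,S}, int(X∖A)={N,S}, hence cl(A)={W,E}
∂A: remove int from cl → {E}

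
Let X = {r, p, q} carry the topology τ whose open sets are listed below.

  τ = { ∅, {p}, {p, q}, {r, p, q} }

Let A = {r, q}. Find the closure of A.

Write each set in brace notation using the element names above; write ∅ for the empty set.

cl via duality: int({p}) = {p}, so X∖{p} = {r, q}

{r, q}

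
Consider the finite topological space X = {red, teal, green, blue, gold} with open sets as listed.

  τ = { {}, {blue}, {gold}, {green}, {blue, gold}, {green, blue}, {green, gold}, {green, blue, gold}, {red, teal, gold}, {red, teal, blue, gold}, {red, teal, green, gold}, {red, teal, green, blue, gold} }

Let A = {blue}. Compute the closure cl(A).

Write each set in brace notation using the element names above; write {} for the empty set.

cl via duality: int({red, teal, green, gold}) = {red, teal, green, gold}, so X∖{red, teal, green, gold} = {blue}

{blue}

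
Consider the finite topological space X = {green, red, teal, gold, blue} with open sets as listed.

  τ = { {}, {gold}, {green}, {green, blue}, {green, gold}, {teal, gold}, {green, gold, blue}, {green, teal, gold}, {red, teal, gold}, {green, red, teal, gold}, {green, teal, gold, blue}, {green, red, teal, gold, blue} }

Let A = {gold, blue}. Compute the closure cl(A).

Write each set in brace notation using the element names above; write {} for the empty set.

{red, teal, gold, blue}

cl via duality: int({green, red, teal}) = {green}, so X∖{green} = {red, teal, gold, blue}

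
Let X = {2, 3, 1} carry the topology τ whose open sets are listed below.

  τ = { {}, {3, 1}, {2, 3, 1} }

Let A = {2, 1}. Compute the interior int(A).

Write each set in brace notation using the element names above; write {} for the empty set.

opens ⊆ A: {}; union → int = {}

{}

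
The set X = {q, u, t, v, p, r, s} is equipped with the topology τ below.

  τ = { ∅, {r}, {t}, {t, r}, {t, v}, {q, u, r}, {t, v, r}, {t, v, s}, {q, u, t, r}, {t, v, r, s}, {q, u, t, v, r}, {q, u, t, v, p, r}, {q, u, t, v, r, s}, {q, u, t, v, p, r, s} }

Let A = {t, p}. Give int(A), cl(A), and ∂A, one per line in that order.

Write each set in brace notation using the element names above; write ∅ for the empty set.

int(A) = {t}
cl(A)  = {t, v, p, s}
∂A     = {v, p, s}

U open, U⊆A: ∅, {t}. int(A) = ⋃ = {t}
X∖A={q, u, v, r, s}, int(X∖A)={q, u, r}, hence cl(A)={t, v, p, s}
∂A: remove int from cl → {v, p, s}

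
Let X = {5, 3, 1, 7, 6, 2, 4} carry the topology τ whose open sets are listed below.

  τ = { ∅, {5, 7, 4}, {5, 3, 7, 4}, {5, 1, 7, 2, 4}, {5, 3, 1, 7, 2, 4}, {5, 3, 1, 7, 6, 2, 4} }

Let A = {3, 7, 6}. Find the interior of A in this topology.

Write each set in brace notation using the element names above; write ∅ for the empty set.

opens ⊆ A: ∅; union → int = ∅

∅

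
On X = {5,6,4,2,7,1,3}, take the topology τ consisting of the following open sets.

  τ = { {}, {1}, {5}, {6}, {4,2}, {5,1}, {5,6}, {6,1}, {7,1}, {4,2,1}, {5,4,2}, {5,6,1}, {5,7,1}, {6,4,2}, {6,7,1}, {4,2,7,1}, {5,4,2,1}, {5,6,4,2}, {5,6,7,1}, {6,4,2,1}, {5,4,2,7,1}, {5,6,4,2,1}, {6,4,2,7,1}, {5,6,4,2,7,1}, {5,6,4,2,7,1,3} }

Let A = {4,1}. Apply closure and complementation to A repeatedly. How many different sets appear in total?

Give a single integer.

complement {5,6,2,7,3}; its interior {5,6}; cl(A) = X∖{5,6} = {4,2,7,1,3}
With k = closure, c = complement:
  1. A     = {4,1}
  2. kA    = {4,2,7,1,3}
  3. cA    = {5,6,2,7,3}
  4. ckA   = {5,6}
  5. kcA   = {5,6,4,2,7,3}
  6. kckA  = {5,6,3}
  7. ckcA  = {1}
  8. ckckA = {4,2,7,1}
  9. kckcA = {7,1,3}
  10. ckckcA = {5,6,4,2}
  11. kckckcA = {5,6,4,2,3}
  12. ckckckcA = {7,1}
k, c of each give nothing new

12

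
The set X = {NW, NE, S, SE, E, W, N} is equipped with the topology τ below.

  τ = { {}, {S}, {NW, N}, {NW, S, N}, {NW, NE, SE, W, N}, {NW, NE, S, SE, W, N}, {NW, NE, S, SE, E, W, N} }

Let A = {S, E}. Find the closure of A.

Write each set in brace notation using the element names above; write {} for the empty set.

{S, E}

complement {NW, NE, SE, W, N}; its interior {NW, NE, SE, W, N}; cl(A) = X∖{NW, NE, SE, W, N} = {S, E}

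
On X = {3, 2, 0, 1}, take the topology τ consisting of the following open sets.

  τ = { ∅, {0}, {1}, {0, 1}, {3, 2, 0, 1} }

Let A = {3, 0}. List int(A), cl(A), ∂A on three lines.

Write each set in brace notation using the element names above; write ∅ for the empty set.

open subsets of A: ∅, {0}; so int(A) = {0}
closure: X∖int(X∖A) = X∖{1} = {3, 2, 0}
∂A = {3, 2, 0} minus {0} = {3, 2}

int(A) = {0}
cl(A)  = {3, 2, 0}
∂A     = {3, 2}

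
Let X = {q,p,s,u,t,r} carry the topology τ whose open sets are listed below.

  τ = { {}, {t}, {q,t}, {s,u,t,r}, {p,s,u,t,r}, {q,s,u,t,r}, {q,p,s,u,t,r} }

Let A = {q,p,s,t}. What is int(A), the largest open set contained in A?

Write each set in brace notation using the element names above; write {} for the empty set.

{q,t}

open subsets of A: {}, {t}, {q,t}; so int(A) = {q,t}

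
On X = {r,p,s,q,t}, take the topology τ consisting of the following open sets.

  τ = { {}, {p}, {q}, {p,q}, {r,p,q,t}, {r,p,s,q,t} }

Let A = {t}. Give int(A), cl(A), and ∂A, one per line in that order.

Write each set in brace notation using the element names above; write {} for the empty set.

int(A) = {}
cl(A)  = {r,s,t}
∂A     = {r,s,t}

open subsets of A: {}; so int(A) = {}
closure: X∖int(X∖A) = X∖{p,q} = {r,s,t}
∂A = {r,s,t} minus {} = {r,s,t}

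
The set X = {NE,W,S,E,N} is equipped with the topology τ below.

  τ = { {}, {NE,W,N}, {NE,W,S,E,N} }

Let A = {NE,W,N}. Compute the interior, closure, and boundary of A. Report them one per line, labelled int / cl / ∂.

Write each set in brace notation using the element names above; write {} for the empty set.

int(A) = {NE,W,N}
cl(A)  = {NE,W,S,E,N}
∂A     = {S,E}

U open, U⊆A: {}, {NE,W,N}. int(A) = ⋃ = {NE,W,N}
X∖A={S,E}, int(X∖A)={}, hence cl(A)={NE,W,S,E,N}
∂A: remove int from cl → {S,E}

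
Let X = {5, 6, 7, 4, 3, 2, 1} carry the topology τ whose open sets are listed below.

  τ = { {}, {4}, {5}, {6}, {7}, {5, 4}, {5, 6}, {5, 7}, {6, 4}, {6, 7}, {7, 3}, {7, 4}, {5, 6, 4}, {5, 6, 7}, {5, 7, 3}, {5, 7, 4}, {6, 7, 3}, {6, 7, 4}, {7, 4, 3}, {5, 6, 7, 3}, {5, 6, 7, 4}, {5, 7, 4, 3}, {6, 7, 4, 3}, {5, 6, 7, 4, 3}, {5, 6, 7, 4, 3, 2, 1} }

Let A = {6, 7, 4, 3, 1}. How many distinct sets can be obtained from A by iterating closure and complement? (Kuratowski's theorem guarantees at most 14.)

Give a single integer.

6

complement {5, 2}; its interior {5}; cl(A) = X∖{5} = {6, 7, 4, 3, 2, 1}
With k = closure, c = complement:
  1. A     = {6, 7, 4, 3, 1}
  2. kA    = {6, 7, 4, 3, 2, 1}
  3. cA    = {5, 2}
  4. ckA   = {5}
  5. kcA   = {5, 2, 1}
  6. ckcA  = {6, 7, 4, 3}
k, c of each give nothing new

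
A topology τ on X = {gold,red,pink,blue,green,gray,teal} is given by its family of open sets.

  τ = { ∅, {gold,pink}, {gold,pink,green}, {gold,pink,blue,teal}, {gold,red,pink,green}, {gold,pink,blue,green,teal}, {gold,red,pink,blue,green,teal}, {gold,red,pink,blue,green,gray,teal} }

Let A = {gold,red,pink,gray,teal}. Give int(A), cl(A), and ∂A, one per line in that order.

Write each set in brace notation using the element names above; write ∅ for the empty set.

U open, U⊆A: ∅, {gold,pink}. int(A) = ⋃ = {gold,pink}
X∖A={blue,green}, int(X∖A)=∅, hence cl(A)={gold,red,pink,blue,green,gray,teal}
∂A: remove int from cl → {red,blue,green,gray,teal}

int(A) = {gold,pink}
cl(A)  = {gold,red,pink,blue,green,gray,teal}
∂A     = {red,blue,green,gray,teal}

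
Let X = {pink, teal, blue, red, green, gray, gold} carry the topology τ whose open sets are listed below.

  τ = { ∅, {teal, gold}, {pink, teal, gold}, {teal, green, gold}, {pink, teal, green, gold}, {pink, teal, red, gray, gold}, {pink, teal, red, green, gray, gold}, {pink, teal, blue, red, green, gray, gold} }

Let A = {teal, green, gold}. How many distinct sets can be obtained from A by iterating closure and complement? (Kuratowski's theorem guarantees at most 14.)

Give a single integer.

X∖A={pink, blue, red, gray}, int(X∖A)=∅, hence cl(A)={pink, teal, blue, red, green, gray, gold}
Orbit (k=closure, c=complement):
  1. A     = {teal, green, gold}
  2. kA    = {pink, teal, blue, red, green, gray, gold}
  3. cA    = {pink, blue, red, gray}
  4. ckA   = ∅
(closed under both — stop)

4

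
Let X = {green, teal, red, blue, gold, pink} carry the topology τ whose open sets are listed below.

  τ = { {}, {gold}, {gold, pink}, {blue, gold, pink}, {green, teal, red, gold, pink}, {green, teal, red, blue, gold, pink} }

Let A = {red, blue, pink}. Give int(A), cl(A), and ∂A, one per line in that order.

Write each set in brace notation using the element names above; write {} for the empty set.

int(A) = {}
cl(A)  = {green, teal, red, blue, pink}
∂A     = {green, teal, red, blue, pink}

U open, U⊆A: {}. int(A) = ⋃ = {}
X∖A={green, teal, gold}, int(X∖A)={gold}, hence cl(A)={green, teal, red, blue, pink}
∂A: remove int from cl → {green, teal, red, blue, pink}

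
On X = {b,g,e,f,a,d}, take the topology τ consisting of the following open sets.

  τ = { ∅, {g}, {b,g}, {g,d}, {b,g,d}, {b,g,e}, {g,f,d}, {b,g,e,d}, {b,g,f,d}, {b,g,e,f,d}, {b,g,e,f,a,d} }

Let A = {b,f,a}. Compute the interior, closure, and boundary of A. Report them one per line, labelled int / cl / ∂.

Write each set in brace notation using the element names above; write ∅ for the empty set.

U open, U⊆A: ∅. int(A) = ⋃ = ∅
X∖A={g,e,d}, int(X∖A)={g,d}, hence cl(A)={b,e,f,a}
∂A: remove int from cl → {b,e,f,a}

int(A) = ∅
cl(A)  = {b,e,f,a}
∂A     = {b,e,f,a}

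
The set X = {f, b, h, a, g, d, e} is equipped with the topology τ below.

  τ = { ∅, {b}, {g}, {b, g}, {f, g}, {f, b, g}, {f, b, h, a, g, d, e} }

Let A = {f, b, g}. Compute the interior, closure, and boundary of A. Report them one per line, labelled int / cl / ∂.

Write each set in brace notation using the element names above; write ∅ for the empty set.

int(A) = {f, b, g}
cl(A)  = {f, b, h, a, g, d, e}
∂A     = {h, a, d, e}

interior: largest open inside A is {f, b, g} (from ∅, {g}, {b}, {b, g}, {f, g}, {f, b, g})
cl via duality: int({h, a, d, e}) = ∅, so X∖∅ = {f, b, h, a, g, d, e}
cl∖int = {h, a, d, e}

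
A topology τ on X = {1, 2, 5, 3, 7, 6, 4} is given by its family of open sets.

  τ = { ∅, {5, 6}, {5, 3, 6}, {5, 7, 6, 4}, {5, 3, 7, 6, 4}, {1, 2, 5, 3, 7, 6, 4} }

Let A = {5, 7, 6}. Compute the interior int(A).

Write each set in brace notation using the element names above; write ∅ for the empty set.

{5, 6}

open subsets of A: ∅, {5, 6}; so int(A) = {5, 6}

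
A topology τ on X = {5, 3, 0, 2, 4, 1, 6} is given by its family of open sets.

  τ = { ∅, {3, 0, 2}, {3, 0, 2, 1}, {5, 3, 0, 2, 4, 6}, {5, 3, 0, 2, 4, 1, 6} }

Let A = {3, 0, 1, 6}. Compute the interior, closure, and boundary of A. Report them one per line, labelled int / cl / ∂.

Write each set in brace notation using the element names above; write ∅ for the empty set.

int(A) = ∅
cl(A)  = {5, 3, 0, 2, 4, 1, 6}
∂A     = {5, 3, 0, 2, 4, 1, 6}

interior: largest open inside A is ∅ (from ∅)
cl via duality: int({5, 2, 4}) = ∅, so X∖∅ = {5, 3, 0, 2, 4, 1, 6}
cl∖int = {5, 3, 0, 2, 4, 1, 6}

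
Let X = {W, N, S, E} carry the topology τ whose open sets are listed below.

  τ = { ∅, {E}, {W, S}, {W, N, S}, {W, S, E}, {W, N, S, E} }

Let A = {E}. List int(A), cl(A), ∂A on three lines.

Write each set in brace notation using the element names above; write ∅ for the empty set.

int(A) = {E}
cl(A)  = {E}
∂A     = ∅

opens ⊆ A: ∅, {E}; union → int = {E}
complement {W, N, S}; its interior {W, N, S}; cl(A) = X∖{W, N, S} = {E}
boundary = {E} ∖ {E} = ∅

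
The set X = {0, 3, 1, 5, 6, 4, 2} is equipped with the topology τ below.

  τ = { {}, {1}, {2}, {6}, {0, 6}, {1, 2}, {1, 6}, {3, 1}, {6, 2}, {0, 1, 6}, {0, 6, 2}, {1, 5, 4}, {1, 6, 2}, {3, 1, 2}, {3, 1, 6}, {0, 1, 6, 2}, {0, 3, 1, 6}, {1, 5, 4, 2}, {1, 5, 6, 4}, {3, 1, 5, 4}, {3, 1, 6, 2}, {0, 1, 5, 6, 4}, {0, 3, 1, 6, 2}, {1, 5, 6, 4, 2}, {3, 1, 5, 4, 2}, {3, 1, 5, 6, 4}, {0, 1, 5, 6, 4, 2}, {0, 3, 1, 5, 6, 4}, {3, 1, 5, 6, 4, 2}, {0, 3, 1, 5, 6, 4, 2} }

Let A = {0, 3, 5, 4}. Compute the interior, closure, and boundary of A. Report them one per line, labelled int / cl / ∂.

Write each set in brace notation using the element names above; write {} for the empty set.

int(A) = {}
cl(A)  = {0, 3, 5, 4}
∂A     = {0, 3, 5, 4}

U open, U⊆A: {}. int(A) = ⋃ = {}
X∖A={1, 6, 2}, int(X∖A)={1, 6, 2}, hence cl(A)={0, 3, 5, 4}
∂A: remove int from cl → {0, 3, 5, 4}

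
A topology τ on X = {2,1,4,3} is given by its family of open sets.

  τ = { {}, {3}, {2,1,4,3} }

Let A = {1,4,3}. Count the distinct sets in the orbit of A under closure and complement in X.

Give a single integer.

6

cl via duality: int({2}) = {}, so X∖{} = {2,1,4,3}
Write k for closure, c for complement:
  1. A     = {1,4,3}
  2. kA    = {2,1,4,3}
  3. cA    = {2}
  4. ckA   = {}
  5. kcA   = {2,1,4}
  6. ckcA  = {3}
applying k or c yields no new set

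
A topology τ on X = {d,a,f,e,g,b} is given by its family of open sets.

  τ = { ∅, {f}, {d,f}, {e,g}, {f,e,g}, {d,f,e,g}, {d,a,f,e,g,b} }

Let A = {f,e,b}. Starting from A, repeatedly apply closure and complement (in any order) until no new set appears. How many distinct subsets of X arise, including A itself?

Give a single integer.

10

complement {d,a,g}; its interior ∅; cl(A) = X∖∅ = {d,a,f,e,g,b}
With k = closure, c = complement:
  1. A     = {f,e,b}
  2. kA    = {d,a,f,e,g,b}
  3. cA    = {d,a,g}
  4. ckA   = ∅
  5. kcA   = {d,a,e,g,b}
  6. ckcA  = {f}
  7. kckcA = {d,a,f,b}
  8. ckckcA = {e,g}
  9. kckckcA = {a,e,g,b}
  10. ckckckcA = {d,f}
k, c of each give nothing new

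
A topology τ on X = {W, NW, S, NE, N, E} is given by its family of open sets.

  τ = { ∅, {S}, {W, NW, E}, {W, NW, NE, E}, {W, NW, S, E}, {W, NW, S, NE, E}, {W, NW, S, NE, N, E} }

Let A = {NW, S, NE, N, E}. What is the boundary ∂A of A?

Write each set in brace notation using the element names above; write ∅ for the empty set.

{W, NW, NE, N, E}

opens ⊆ A: ∅, {S}; union → int = {S}
complement {W}; its interior ∅; cl(A) = X∖∅ = {W, NW, S, NE, N, E}
boundary = {W, NW, S, NE, N, E} ∖ {S} = {W, NW, NE, N, E}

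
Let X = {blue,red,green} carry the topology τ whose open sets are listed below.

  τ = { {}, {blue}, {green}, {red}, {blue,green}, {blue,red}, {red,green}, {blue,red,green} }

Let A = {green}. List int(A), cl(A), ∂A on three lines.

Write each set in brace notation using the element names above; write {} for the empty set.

opens ⊆ A: {}, {green}; union → int = {green}
complement {blue,red}; its interior {blue,red}; cl(A) = X∖{blue,red} = {green}
boundary = {green} ∖ {green} = {}

int(A) = {green}
cl(A)  = {green}
∂A     = {}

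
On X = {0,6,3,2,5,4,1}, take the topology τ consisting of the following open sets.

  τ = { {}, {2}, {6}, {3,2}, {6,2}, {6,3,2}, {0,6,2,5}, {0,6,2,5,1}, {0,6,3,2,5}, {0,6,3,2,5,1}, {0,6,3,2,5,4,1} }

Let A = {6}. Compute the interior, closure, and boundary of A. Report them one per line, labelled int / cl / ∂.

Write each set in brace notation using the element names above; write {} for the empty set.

open subsets of A: {}, {6}; so int(A) = {6}
closure: X∖int(X∖A) = X∖{3,2} = {0,6,5,4,1}
∂A = {0,6,5,4,1} minus {6} = {0,5,4,1}

int(A) = {6}
cl(A)  = {0,6,5,4,1}
∂A     = {0,5,4,1}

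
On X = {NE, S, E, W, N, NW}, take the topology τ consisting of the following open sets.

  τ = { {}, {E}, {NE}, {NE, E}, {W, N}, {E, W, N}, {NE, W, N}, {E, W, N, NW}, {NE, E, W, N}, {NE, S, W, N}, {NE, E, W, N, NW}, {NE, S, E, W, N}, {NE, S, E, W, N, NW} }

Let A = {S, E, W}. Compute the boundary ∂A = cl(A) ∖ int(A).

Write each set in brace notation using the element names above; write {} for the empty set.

{S, W, N, NW}

interior: largest open inside A is {E} (from {}, {E})
cl via duality: int({NE, N, NW}) = {NE}, so X∖{NE} = {S, E, W, N, NW}
cl∖int = {S, W, N, NW}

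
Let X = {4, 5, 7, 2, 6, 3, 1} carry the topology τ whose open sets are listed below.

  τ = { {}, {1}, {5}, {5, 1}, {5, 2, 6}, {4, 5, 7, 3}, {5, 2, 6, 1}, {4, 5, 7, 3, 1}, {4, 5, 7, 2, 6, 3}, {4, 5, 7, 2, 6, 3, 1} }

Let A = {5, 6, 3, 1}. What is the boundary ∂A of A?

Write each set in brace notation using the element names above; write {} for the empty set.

U open, U⊆A: {}, {5}, {1}, {5, 1}. int(A) = ⋃ = {5, 1}
X∖A={4, 7, 2}, int(X∖A)={}, hence cl(A)={4, 5, 7, 2, 6, 3, 1}
∂A: remove int from cl → {4, 7, 2, 6, 3}

{4, 7, 2, 6, 3}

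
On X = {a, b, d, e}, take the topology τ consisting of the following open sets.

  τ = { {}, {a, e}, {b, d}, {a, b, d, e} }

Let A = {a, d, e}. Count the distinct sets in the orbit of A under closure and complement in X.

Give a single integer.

6

closure: X∖int(X∖A) = X∖{} = {a, b, d, e}
Let k=closure and c=complement:
  1. A     = {a, d, e}
  2. kA    = {a, b, d, e}
  3. cA    = {b}
  4. ckA   = {}
  5. kcA   = {b, d}
  6. ckcA  = {a, e}
— saturated at 6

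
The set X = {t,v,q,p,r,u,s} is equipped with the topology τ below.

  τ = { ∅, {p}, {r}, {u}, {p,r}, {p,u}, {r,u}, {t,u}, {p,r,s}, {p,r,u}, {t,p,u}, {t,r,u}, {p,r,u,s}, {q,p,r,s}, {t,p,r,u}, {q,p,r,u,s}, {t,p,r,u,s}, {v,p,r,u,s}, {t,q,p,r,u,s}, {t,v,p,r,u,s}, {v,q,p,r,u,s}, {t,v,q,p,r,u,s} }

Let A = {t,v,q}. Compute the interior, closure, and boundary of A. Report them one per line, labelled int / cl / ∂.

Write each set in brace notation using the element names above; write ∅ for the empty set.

int(A) = ∅
cl(A)  = {t,v,q}
∂A     = {t,v,q}

opens ⊆ A: ∅; union → int = ∅
complement {p,r,u,s}; its interior {p,r,u,s}; cl(A) = X∖{p,r,u,s} = {t,v,q}
boundary = {t,v,q} ∖ ∅ = {t,v,q}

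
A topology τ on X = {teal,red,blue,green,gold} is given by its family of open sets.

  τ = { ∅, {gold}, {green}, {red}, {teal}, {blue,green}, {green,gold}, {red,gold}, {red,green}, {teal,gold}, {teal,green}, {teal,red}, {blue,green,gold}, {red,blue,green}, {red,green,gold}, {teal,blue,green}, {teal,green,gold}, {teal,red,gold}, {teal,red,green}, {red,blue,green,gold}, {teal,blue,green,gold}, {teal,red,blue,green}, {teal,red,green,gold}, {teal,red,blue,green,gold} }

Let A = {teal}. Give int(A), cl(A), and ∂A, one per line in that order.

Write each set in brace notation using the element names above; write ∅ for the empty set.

int(A) = {teal}
cl(A)  = {teal}
∂A     = ∅

U open, U⊆A: ∅, {teal}. int(A) = ⋃ = {teal}
X∖A={red,blue,green,gold}, int(X∖A)={red,blue,green,gold}, hence cl(A)={teal}
∂A: remove int from cl → ∅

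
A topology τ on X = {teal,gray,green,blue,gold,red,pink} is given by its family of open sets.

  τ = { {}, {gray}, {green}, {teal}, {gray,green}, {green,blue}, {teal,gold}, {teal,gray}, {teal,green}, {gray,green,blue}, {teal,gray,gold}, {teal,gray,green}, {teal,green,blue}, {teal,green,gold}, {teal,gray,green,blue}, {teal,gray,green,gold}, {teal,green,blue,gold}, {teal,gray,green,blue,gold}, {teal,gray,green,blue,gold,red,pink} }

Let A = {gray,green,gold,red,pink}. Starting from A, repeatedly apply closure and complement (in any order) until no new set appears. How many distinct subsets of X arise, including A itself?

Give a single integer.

complement {teal,blue}; its interior {teal}; cl(A) = X∖{teal} = {gray,green,blue,gold,red,pink}
With k = closure, c = complement:
  1. A     = {gray,green,gold,red,pink}
  2. kA    = {gray,green,blue,gold,red,pink}
  3. cA    = {teal,blue}
  4. ckA   = {teal}
  5. kcA   = {teal,blue,gold,red,pink}
  6. kckA  = {teal,gold,red,pink}
  7. ckcA  = {gray,green}
  8. ckckA = {gray,green,blue}
  9. kckcA = {gray,green,blue,red,pink}
  10. ckckcA = {teal,gold}
k, c of each give nothing new

10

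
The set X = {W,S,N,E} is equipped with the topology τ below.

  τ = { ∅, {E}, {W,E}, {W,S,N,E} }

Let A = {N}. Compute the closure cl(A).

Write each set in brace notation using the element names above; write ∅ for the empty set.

{S,N}

closure: X∖int(X∖A) = X∖{W,E} = {S,N}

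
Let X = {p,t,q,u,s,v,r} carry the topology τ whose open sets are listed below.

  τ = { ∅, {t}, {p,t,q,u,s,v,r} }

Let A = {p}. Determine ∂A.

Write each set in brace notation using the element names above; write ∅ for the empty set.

{p,q,u,s,v,r}

U open, U⊆A: ∅. int(A) = ⋃ = ∅
X∖A={t,q,u,s,v,r}, int(X∖A)={t}, hence cl(A)={p,q,u,s,v,r}
∂A: remove int from cl → {p,q,u,s,v,r}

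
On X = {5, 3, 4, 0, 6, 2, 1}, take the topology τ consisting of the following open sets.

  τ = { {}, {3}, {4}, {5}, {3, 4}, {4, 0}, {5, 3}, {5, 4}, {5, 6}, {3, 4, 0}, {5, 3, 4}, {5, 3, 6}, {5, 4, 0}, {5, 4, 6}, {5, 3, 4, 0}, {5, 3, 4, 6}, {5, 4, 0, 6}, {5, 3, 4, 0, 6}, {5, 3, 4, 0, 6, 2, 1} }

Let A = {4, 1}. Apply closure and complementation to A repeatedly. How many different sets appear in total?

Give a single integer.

8

closure: X∖int(X∖A) = X∖{5, 3, 6} = {4, 0, 2, 1}
Let k=closure and c=complement:
  1. A     = {4, 1}
  2. kA    = {4, 0, 2, 1}
  3. cA    = {5, 3, 0, 6, 2}
  4. ckA   = {5, 3, 6}
  5. kcA   = {5, 3, 0, 6, 2, 1}
  6. kckA  = {5, 3, 6, 2, 1}
  7. ckcA  = {4}
  8. ckckA = {4, 0}
— saturated at 8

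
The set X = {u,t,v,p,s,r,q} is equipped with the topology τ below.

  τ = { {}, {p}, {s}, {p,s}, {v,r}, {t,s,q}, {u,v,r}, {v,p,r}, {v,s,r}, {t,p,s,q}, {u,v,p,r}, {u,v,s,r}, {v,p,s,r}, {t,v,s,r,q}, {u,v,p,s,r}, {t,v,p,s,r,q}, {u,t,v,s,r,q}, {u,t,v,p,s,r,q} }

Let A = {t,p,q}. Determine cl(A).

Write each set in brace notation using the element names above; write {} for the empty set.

complement {u,v,s,r}; its interior {u,v,s,r}; cl(A) = X∖{u,v,s,r} = {t,p,q}

{t,p,q}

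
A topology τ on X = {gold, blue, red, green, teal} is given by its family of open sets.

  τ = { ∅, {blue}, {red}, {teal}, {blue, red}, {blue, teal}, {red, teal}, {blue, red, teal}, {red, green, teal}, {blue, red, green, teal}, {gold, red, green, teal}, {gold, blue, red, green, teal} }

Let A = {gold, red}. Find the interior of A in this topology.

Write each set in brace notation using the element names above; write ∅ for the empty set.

U open, U⊆A: ∅, {red}. int(A) = ⋃ = {red}

{red}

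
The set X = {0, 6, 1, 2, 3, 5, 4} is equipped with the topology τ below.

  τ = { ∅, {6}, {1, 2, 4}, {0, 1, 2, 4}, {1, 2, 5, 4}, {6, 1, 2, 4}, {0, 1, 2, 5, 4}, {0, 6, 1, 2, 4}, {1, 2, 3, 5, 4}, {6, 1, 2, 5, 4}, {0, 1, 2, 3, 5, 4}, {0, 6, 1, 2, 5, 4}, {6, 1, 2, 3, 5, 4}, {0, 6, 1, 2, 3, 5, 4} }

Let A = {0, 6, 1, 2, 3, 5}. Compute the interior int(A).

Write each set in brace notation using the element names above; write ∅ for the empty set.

opens ⊆ A: ∅, {6}; union → int = {6}

{6}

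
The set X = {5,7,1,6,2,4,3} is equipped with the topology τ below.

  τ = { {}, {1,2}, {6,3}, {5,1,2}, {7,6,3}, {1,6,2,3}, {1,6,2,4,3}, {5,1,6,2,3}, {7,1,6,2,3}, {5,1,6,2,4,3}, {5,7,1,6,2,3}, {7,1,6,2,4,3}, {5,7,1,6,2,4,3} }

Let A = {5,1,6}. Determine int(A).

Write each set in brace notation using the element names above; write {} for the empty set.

open subsets of A: {}; so int(A) = {}

{}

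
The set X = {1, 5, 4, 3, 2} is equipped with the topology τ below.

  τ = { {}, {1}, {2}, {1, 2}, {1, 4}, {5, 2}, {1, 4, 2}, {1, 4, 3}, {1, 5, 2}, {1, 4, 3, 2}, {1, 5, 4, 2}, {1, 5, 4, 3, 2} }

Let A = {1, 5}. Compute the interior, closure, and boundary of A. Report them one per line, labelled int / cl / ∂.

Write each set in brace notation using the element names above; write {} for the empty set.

int(A) = {1}
cl(A)  = {1, 5, 4, 3}
∂A     = {5, 4, 3}

interior: largest open inside A is {1} (from {}, {1})
cl via duality: int({4, 3, 2}) = {2}, so X∖{2} = {1, 5, 4, 3}
cl∖int = {5, 4, 3}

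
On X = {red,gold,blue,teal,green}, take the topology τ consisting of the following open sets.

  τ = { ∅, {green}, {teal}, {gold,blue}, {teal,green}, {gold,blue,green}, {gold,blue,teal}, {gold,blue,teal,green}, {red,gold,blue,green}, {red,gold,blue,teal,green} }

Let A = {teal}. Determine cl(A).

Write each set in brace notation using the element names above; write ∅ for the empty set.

{teal}

X∖A={red,gold,blue,green}, int(X∖A)={red,gold,blue,green}, hence cl(A)={teal}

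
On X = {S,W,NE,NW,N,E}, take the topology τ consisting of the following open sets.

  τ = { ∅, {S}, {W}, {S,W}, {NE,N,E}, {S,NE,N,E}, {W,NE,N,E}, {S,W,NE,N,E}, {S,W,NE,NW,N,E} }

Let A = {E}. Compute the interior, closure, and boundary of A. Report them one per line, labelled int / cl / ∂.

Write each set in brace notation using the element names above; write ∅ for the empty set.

int(A) = ∅
cl(A)  = {NE,NW,N,E}
∂A     = {NE,NW,N,E}

U open, U⊆A: ∅. int(A) = ⋃ = ∅
X∖A={S,W,NE,NW,N}, int(X∖A)={S,W}, hence cl(A)={NE,NW,N,E}
∂A: remove int from cl → {NE,NW,N,E}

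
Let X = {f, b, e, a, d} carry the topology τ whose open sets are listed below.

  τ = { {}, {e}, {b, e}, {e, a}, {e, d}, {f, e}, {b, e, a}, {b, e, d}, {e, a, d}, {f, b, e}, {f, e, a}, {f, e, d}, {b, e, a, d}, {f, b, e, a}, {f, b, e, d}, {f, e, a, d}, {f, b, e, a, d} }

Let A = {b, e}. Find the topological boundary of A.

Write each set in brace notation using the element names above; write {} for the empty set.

{f, a, d}

U open, U⊆A: {}, {e}, {b, e}. int(A) = ⋃ = {b, e}
X∖A={f, a, d}, int(X∖A)={}, hence cl(A)={f, b, e, a, d}
∂A: remove int from cl → {f, a, d}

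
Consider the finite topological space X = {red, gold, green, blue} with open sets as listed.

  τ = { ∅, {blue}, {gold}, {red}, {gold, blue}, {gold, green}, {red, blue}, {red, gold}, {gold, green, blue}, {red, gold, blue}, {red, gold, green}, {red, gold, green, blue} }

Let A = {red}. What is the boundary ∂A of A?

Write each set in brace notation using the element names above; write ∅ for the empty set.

∅

open subsets of A: ∅, {red}; so int(A) = {red}
closure: X∖int(X∖A) = X∖{gold, green, blue} = {red}
∂A = {red} minus {red} = ∅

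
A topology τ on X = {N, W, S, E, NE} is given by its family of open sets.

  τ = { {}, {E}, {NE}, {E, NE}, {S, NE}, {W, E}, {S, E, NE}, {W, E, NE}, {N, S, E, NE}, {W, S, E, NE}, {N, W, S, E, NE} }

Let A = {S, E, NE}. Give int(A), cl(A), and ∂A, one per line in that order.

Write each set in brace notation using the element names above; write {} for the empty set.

U open, U⊆A: {}, {E}, {NE}, {S, NE}, {E, NE}, {S, E, NE}. int(A) = ⋃ = {S, E, NE}
X∖A={N, W}, int(X∖A)={}, hence cl(A)={N, W, S, E, NE}
∂A: remove int from cl → {N, W}

int(A) = {S, E, NE}
cl(A)  = {N, W, S, E, NE}
∂A     = {N, W}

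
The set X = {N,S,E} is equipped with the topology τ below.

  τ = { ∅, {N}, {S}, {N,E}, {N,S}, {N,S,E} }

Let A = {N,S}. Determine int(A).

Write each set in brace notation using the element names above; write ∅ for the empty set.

opens ⊆ A: ∅, {S}, {N}, {N,S}; union → int = {N,S}

{N,S}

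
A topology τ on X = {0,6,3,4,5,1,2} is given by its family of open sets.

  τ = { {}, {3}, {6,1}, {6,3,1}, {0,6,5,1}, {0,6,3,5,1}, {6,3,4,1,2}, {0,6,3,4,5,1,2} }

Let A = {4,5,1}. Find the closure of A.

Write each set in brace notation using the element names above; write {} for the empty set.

{0,6,4,5,1,2}

complement {0,6,3,2}; its interior {3}; cl(A) = X∖{3} = {0,6,4,5,1,2}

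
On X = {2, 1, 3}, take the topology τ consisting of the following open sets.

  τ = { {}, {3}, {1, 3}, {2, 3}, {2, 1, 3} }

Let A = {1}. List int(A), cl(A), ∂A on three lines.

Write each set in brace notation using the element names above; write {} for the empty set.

int(A) = {}
cl(A)  = {1}
∂A     = {1}

open subsets of A: {}; so int(A) = {}
closure: X∖int(X∖A) = X∖{2, 3} = {1}
∂A = {1} minus {} = {1}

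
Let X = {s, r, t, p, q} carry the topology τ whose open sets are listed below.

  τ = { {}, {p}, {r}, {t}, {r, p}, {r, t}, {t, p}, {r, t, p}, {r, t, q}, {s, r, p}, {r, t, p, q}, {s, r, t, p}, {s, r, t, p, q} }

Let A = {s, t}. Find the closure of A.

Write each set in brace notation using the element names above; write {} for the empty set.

{s, t, q}

closure: X∖int(X∖A) = X∖{r, p} = {s, t, q}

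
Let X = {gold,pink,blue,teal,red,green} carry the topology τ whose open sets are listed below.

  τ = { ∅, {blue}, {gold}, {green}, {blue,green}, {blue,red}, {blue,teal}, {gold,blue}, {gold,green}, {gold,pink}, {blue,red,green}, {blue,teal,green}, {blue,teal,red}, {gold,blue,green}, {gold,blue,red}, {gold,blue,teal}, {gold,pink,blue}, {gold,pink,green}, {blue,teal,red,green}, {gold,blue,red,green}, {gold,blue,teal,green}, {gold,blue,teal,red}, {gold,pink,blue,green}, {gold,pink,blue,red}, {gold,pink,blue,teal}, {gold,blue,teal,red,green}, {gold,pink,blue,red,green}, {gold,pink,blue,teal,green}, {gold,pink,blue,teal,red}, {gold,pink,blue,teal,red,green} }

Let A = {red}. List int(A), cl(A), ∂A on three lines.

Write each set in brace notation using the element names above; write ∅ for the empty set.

open subsets of A: ∅; so int(A) = ∅
closure: X∖int(X∖A) = X∖{gold,pink,blue,teal,green} = {red}
∂A = {red} minus ∅ = {red}

int(A) = ∅
cl(A)  = {red}
∂A     = {red}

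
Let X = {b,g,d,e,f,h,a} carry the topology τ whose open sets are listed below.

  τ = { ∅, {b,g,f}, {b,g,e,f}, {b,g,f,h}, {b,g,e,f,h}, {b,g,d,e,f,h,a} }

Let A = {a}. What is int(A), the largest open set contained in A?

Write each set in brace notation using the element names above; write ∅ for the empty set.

∅

U open, U⊆A: ∅. int(A) = ⋃ = ∅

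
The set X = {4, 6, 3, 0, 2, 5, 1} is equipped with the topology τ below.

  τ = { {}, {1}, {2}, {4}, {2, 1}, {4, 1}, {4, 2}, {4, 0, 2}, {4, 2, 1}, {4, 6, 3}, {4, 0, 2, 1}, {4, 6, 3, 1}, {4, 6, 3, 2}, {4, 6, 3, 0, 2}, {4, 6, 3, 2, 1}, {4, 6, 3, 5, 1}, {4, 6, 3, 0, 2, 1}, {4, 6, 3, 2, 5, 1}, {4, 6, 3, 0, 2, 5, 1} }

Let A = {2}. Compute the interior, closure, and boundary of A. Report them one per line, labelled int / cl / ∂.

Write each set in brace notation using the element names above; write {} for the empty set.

int(A) = {2}
cl(A)  = {0, 2}
∂A     = {0}

open subsets of A: {}, {2}; so int(A) = {2}
closure: X∖int(X∖A) = X∖{4, 6, 3, 5, 1} = {0, 2}
∂A = {0, 2} minus {2} = {0}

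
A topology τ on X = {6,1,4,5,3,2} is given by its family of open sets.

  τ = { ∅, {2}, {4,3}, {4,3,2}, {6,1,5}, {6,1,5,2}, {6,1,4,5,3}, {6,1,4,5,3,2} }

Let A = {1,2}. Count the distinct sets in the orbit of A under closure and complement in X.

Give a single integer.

6

cl via duality: int({6,4,5,3}) = {4,3}, so X∖{4,3} = {6,1,5,2}
Write k for closure, c for complement:
  1. A     = {1,2}
  2. kA    = {6,1,5,2}
  3. cA    = {6,4,5,3}
  4. ckA   = {4,3}
  5. kcA   = {6,1,4,5,3}
  6. ckcA  = {2}
applying k or c yields no new set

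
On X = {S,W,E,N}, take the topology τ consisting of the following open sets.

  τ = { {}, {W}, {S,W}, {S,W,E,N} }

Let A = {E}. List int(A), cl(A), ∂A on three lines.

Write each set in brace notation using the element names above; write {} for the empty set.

int(A) = {}
cl(A)  = {E,N}
∂A     = {E,N}

interior: largest open inside A is {} (from {})
cl via duality: int({S,W,N}) = {S,W}, so X∖{S,W} = {E,N}
cl∖int = {E,N}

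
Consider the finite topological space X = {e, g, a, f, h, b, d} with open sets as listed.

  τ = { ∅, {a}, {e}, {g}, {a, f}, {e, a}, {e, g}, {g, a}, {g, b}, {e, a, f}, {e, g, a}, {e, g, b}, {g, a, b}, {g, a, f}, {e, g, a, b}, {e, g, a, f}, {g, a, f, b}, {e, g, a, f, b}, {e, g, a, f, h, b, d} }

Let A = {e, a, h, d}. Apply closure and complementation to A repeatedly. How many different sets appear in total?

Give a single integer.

8

complement {g, f, b}; its interior {g, b}; cl(A) = X∖{g, b} = {e, a, f, h, d}
With k = closure, c = complement:
  1. A     = {e, a, h, d}
  2. kA    = {e, a, f, h, d}
  3. cA    = {g, f, b}
  4. ckA   = {g, b}
  5. kcA   = {g, f, h, b, d}
  6. kckA  = {g, h, b, d}
  7. ckcA  = {e, a}
  8. ckckA = {e, a, f}
k, c of each give nothing new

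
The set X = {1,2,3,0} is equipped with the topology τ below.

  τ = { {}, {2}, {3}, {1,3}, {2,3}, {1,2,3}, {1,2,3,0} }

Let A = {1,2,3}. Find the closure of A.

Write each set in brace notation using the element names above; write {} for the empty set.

closure: X∖int(X∖A) = X∖{} = {1,2,3,0}

{1,2,3,0}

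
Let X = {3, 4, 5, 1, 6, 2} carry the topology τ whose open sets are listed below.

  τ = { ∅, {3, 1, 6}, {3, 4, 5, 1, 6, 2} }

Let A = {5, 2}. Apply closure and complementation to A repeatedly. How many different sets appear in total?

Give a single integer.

6

closure: X∖int(X∖A) = X∖{3, 1, 6} = {4, 5, 2}
Let k=closure and c=complement:
  1. A     = {5, 2}
  2. kA    = {4, 5, 2}
  3. cA    = {3, 4, 1, 6}
  4. ckA   = {3, 1, 6}
  5. kcA   = {3, 4, 5, 1, 6, 2}
  6. ckcA  = ∅
— saturated at 6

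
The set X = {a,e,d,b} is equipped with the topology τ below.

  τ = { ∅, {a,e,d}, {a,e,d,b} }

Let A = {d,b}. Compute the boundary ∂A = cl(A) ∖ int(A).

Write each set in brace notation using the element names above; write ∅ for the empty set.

{a,e,d,b}

open subsets of A: ∅; so int(A) = ∅
closure: X∖int(X∖A) = X∖∅ = {a,e,d,b}
∂A = {a,e,d,b} minus ∅ = {a,e,d,b}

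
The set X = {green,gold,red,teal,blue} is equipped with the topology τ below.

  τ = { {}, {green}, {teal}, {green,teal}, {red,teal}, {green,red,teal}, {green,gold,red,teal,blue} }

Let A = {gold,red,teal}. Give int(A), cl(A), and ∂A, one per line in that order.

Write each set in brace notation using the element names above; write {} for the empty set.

int(A) = {red,teal}
cl(A)  = {gold,red,teal,blue}
∂A     = {gold,blue}

interior: largest open inside A is {red,teal} (from {}, {teal}, {red,teal})
cl via duality: int({green,blue}) = {green}, so X∖{green} = {gold,red,teal,blue}
cl∖int = {gold,blue}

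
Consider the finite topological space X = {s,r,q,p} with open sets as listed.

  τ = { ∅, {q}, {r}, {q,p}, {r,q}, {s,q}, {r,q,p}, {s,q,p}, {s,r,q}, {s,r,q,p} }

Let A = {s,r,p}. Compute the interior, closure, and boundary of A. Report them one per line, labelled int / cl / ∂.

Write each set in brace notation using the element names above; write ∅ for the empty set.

U open, U⊆A: ∅, {r}. int(A) = ⋃ = {r}
X∖A={q}, int(X∖A)={q}, hence cl(A)={s,r,p}
∂A: remove int from cl → {s,p}

int(A) = {r}
cl(A)  = {s,r,p}
∂A     = {s,p}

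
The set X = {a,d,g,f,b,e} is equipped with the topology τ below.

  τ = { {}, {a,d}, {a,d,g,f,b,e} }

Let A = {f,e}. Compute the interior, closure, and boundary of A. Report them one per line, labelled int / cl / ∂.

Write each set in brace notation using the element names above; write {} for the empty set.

interior: largest open inside A is {} (from {})
cl via duality: int({a,d,g,b}) = {a,d}, so X∖{a,d} = {g,f,b,e}
cl∖int = {g,f,b,e}

int(A) = {}
cl(A)  = {g,f,b,e}
∂A     = {g,f,b,e}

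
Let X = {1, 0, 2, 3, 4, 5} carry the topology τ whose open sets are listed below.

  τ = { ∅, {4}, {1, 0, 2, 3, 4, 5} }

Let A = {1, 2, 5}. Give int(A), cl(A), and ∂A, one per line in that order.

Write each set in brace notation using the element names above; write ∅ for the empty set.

int(A) = ∅
cl(A)  = {1, 0, 2, 3, 5}
∂A     = {1, 0, 2, 3, 5}

interior: largest open inside A is ∅ (from ∅)
cl via duality: int({0, 3, 4}) = {4}, so X∖{4} = {1, 0, 2, 3, 5}
cl∖int = {1, 0, 2, 3, 5}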